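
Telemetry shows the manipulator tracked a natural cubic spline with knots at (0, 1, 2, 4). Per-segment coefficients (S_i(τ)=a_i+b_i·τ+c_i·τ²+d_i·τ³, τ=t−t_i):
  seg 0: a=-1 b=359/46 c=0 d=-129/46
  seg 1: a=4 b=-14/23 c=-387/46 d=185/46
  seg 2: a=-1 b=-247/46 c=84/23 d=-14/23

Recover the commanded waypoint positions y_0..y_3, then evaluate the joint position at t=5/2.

y_0 = S_0(0) = a_0 = -1
y_1 = S_1(0) = a_1 = 4
y_2 = S_2(0) = a_2 = -1
y_3 = S_2(2) = -2
t_q=5/2 is in segment 2 (τ=1/2); S_2(τ)=-131/46

y_0=-1 y_1=4 y_2=-1 y_3=-2
S(5/2) = -131/46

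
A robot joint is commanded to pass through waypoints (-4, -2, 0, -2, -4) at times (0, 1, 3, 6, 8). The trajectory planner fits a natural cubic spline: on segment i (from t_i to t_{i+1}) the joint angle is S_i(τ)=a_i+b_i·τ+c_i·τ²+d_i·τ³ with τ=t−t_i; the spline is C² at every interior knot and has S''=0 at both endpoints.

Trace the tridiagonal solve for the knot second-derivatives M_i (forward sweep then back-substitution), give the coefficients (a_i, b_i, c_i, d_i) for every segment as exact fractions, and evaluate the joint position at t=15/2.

  seg 0: a=-4 b=3215/1518 c=0 d=-179/1518
  seg 1: a=-2 b=1339/759 c=-179/506 d=-43/3036
  seg 2: a=0 b=136/759 c=-111/253 d=119/2277
  seg 3: a=-2 b=-791/759 c=8/253 d=-4/759
S(15/2) = -888/253

Δ: Δ0=2, Δ1=1, Δ2=-2/3, Δ3=-1
row 1: diag=6, rhs=-6; c'=1/3, d'=-1
row 2: denom=10−2·1/3=28/3; d'=(-10−2·-1)/(28/3)=-6/7
row 3: denom=10−3·9/28=253/28; d'=(-2−3·-6/7)/(253/28)=16/253
back: M3=16/253
back: M2=-6/7−9/28·16/253=-222/253
back: M1=-1−1/3·-222/253=-179/253
M: M0=0, M1=-179/253, M2=-222/253, M3=16/253, M4=0
seg 0: a=-4, c=M0/2=0, d=(M1−M0)/(6·1)=-179/1518, b=Δ0−h0·(2M0+M1)/6=3215/1518
seg 1: a=-2, c=M1/2=-179/506, d=(M2−M1)/(6·2)=-43/3036, b=Δ1−h1·(2M1+M2)/6=1339/759
seg 2: a=0, c=M2/2=-111/253, d=(M3−M2)/(6·3)=119/2277, b=Δ2−h2·(2M2+M3)/6=136/759
seg 3: a=-2, c=M3/2=8/253, d=(M4−M3)/(6·2)=-4/759, b=Δ3−h3·(2M3+M4)/6=-791/759
t_q=15/2 → seg 3, τ=3/2; S=-2+-791/759·τ+8/253·τ²+-4/759·τ³=-888/253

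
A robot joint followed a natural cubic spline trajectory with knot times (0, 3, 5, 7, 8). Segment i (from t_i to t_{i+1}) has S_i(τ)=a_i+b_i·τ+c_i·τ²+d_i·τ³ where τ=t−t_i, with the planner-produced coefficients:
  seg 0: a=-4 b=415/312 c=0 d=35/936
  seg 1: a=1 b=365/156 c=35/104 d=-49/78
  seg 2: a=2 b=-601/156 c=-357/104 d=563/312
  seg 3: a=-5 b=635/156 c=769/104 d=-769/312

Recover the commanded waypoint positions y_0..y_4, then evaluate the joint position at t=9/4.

y_0=-4 y_1=1 y_2=2 y_3=-5 y_4=4
S(9/4) = -3869/6656

y_0 = S_0(0) = a_0 = -4
y_1 = S_1(0) = a_1 = 1
y_2 = S_2(0) = a_2 = 2
y_3 = S_3(0) = a_3 = -5
y_4 = S_3(1) = 4
t_q=9/4 is in segment 0 (τ=9/4); S_0(τ)=-3869/6656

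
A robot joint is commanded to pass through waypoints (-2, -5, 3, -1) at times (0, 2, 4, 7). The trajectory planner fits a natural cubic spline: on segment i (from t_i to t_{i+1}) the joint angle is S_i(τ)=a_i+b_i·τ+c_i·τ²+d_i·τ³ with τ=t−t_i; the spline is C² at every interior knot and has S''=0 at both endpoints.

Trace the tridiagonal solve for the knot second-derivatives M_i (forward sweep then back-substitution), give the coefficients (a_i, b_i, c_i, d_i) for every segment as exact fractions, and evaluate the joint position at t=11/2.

Δ: Δ0=-3/2, Δ1=4, Δ2=-4/3
row 1: diag=8, rhs=33; c'=1/4, d'=33/8
row 2: denom=10−2·1/4=19/2; d'=(-32−2·33/8)/(19/2)=-161/38
back: M2=-161/38
back: M1=33/8−1/4·-161/38=197/38
M: M0=0, M1=197/38, M2=-161/38, M3=0
seg 0: a=-2, c=M0/2=0, d=(M1−M0)/(6·2)=197/456, b=Δ0−h0·(2M0+M1)/6=-184/57
seg 1: a=-5, c=M1/2=197/76, d=(M2−M1)/(6·2)=-179/228, b=Δ1−h1·(2M1+M2)/6=223/114
seg 2: a=3, c=M2/2=-161/76, d=(M3−M2)/(6·3)=161/684, b=Δ2−h2·(2M2+M3)/6=331/114
t_q=11/2 → seg 2, τ=3/2; S=3+331/114·τ+-161/76·τ²+161/684·τ³=2057/608

  seg 0: a=-2 b=-184/57 c=0 d=197/456
  seg 1: a=-5 b=223/114 c=197/76 d=-179/228
  seg 2: a=3 b=331/114 c=-161/76 d=161/684
S(11/2) = 2057/608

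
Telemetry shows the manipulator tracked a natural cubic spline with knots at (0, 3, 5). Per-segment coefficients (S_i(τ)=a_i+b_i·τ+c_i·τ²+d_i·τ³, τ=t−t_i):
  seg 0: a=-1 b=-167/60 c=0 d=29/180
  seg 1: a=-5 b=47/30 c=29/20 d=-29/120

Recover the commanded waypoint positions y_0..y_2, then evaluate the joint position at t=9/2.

y_0 = S_0(0) = a_0 = -1
y_1 = S_1(0) = a_1 = -5
y_2 = S_1(2) = 2
t_q=9/2 is in segment 1 (τ=3/2); S_1(τ)=-13/64

y_0=-1 y_1=-5 y_2=2
S(9/2) = -13/64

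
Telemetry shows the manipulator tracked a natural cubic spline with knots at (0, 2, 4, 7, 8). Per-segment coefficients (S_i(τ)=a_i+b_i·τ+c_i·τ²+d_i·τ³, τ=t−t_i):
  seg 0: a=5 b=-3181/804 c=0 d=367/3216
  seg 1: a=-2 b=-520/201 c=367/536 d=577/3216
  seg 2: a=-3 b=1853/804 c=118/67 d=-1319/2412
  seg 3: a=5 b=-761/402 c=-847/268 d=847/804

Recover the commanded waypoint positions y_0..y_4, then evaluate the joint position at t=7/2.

y_0=5 y_1=-2 y_2=-3 y_3=5 y_4=1
S(7/2) = -32027/8576

y_0 = S_0(0) = a_0 = 5
y_1 = S_1(0) = a_1 = -2
y_2 = S_2(0) = a_2 = -3
y_3 = S_3(0) = a_3 = 5
y_4 = S_3(1) = 1
t_q=7/2 is in segment 1 (τ=3/2); S_1(τ)=-32027/8576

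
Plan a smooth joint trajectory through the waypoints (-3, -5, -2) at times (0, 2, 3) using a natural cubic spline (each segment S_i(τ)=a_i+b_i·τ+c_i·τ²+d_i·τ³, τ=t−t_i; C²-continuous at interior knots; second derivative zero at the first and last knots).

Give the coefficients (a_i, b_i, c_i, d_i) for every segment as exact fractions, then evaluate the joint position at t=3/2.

  seg 0: a=-3 b=-7/3 c=0 d=1/3
  seg 1: a=-5 b=5/3 c=2 d=-2/3
S(3/2) = -43/8

Δ: Δ0=-1, Δ1=3
row 1: diag=6, rhs=24; c'=1/6, d'=4
back: M1=4
M: M0=0, M1=4, M2=0
seg 0: a=-3, c=M0/2=0, d=(M1−M0)/(6·2)=1/3, b=Δ0−h0·(2M0+M1)/6=-7/3
seg 1: a=-5, c=M1/2=2, d=(M2−M1)/(6·1)=-2/3, b=Δ1−h1·(2M1+M2)/6=5/3
t_q=3/2 → seg 0, τ=3/2; S=-3+-7/3·τ+0·τ²+1/3·τ³=-43/8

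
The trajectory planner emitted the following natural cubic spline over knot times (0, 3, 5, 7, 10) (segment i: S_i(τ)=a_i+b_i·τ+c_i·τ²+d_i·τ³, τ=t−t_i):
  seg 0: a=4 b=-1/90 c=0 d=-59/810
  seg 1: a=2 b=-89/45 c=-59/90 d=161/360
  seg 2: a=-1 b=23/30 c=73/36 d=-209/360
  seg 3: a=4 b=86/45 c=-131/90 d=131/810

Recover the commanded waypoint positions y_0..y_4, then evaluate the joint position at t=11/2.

y_0=4 y_1=2 y_2=-1 y_3=4 y_4=1
S(11/2) = -35/192

y_0 = S_0(0) = a_0 = 4
y_1 = S_1(0) = a_1 = 2
y_2 = S_2(0) = a_2 = -1
y_3 = S_3(0) = a_3 = 4
y_4 = S_3(3) = 1
t_q=11/2 is in segment 2 (τ=1/2); S_2(τ)=-35/192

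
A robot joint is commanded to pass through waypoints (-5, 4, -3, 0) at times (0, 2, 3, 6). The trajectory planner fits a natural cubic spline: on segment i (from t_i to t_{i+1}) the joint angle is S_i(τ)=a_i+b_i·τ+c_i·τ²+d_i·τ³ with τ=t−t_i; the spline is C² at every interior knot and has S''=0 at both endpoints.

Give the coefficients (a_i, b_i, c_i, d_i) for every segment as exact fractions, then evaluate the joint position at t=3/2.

  seg 0: a=-5 b=823/94 c=0 d=-50/47
  seg 1: a=4 b=-377/94 c=-300/47 d=319/94
  seg 2: a=-3 b=-310/47 c=357/94 d=-119/282
S(3/2) = 427/94

Δ: Δ0=9/2, Δ1=-7, Δ2=1
row 1: diag=6, rhs=-69; c'=1/6, d'=-23/2
row 2: denom=8−1·1/6=47/6; d'=(48−1·-23/2)/(47/6)=357/47
back: M2=357/47
back: M1=-23/2−1/6·357/47=-600/47
M: M0=0, M1=-600/47, M2=357/47, M3=0
seg 0: a=-5, c=M0/2=0, d=(M1−M0)/(6·2)=-50/47, b=Δ0−h0·(2M0+M1)/6=823/94
seg 1: a=4, c=M1/2=-300/47, d=(M2−M1)/(6·1)=319/94, b=Δ1−h1·(2M1+M2)/6=-377/94
seg 2: a=-3, c=M2/2=357/94, d=(M3−M2)/(6·3)=-119/282, b=Δ2−h2·(2M2+M3)/6=-310/47
t_q=3/2 → seg 0, τ=3/2; S=-5+823/94·τ+0·τ²+-50/47·τ³=427/94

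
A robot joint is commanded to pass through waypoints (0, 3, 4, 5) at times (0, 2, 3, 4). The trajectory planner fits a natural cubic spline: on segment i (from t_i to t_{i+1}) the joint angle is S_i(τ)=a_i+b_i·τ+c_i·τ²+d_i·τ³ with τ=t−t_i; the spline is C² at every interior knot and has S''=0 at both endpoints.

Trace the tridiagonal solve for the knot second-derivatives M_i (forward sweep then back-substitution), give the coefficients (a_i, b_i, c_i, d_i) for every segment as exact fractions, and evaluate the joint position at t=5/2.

Δ: Δ0=3/2, Δ1=1, Δ2=1
row 1: diag=6, rhs=-3; c'=1/6, d'=-1/2
row 2: denom=4−1·1/6=23/6; d'=(0−1·-1/2)/(23/6)=3/23
back: M2=3/23
back: M1=-1/2−1/6·3/23=-12/23
M: M0=0, M1=-12/23, M2=3/23, M3=0
seg 0: a=0, c=M0/2=0, d=(M1−M0)/(6·2)=-1/23, b=Δ0−h0·(2M0+M1)/6=77/46
seg 1: a=3, c=M1/2=-6/23, d=(M2−M1)/(6·1)=5/46, b=Δ1−h1·(2M1+M2)/6=53/46
seg 2: a=4, c=M2/2=3/46, d=(M3−M2)/(6·1)=-1/46, b=Δ2−h2·(2M2+M3)/6=22/23
t_q=5/2 → seg 1, τ=1/2; S=3+53/46·τ+-6/23·τ²+5/46·τ³=1297/368

  seg 0: a=0 b=77/46 c=0 d=-1/23
  seg 1: a=3 b=53/46 c=-6/23 d=5/46
  seg 2: a=4 b=22/23 c=3/46 d=-1/46
S(5/2) = 1297/368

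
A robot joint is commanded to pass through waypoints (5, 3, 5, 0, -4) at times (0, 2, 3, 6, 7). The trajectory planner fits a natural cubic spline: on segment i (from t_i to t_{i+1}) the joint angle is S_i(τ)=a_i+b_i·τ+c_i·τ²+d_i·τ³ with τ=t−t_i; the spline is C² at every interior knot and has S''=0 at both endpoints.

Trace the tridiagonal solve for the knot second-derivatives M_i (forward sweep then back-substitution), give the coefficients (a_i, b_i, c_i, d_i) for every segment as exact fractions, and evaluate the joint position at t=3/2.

  seg 0: a=5 b=-1045/483 c=0 d=281/966
  seg 1: a=3 b=641/483 c=281/161 d=-74/69
  seg 2: a=5 b=773/483 c=-237/161 d=185/1449
  seg 3: a=0 b=-1828/483 c=-52/161 d=52/483
S(3/2) = 1007/368

Δ: Δ0=-1, Δ1=2, Δ2=-5/3, Δ3=-4
row 1: diag=6, rhs=18; c'=1/6, d'=3
row 2: denom=8−1·1/6=47/6; d'=(-22−1·3)/(47/6)=-150/47
row 3: denom=8−3·18/47=322/47; d'=(-14−3·-150/47)/(322/47)=-104/161
back: M3=-104/161
back: M2=-150/47−18/47·-104/161=-474/161
back: M1=3−1/6·-474/161=562/161
M: M0=0, M1=562/161, M2=-474/161, M3=-104/161, M4=0
seg 0: a=5, c=M0/2=0, d=(M1−M0)/(6·2)=281/966, b=Δ0−h0·(2M0+M1)/6=-1045/483
seg 1: a=3, c=M1/2=281/161, d=(M2−M1)/(6·1)=-74/69, b=Δ1−h1·(2M1+M2)/6=641/483
seg 2: a=5, c=M2/2=-237/161, d=(M3−M2)/(6·3)=185/1449, b=Δ2−h2·(2M2+M3)/6=773/483
seg 3: a=0, c=M3/2=-52/161, d=(M4−M3)/(6·1)=52/483, b=Δ3−h3·(2M3+M4)/6=-1828/483
t_q=3/2 → seg 0, τ=3/2; S=5+-1045/483·τ+0·τ²+281/966·τ³=1007/368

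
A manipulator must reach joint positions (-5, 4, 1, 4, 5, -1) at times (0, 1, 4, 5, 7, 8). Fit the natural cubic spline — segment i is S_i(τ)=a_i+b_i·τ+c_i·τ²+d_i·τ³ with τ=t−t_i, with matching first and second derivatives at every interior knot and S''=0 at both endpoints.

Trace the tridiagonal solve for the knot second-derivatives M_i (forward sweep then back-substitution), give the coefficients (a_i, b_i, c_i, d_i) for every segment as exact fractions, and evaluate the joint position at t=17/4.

Δ: Δ0=9, Δ1=-1, Δ2=3, Δ3=1/2, Δ4=-6
row 1: diag=8, rhs=-60; c'=3/8, d'=-15/2
row 2: denom=8−3·3/8=55/8; d'=(24−3·-15/2)/(55/8)=372/55
row 3: denom=6−1·8/55=322/55; d'=(-15−1·372/55)/(322/55)=-171/46
row 4: denom=6−2·55/161=856/161; d'=(-39−2·-171/46)/(856/161)=-2541/428
back: M4=-2541/428
back: M3=-171/46−55/161·-2541/428=-723/428
back: M2=372/55−8/55·-723/428=750/107
back: M1=-15/2−3/8·750/107=-4335/428
M: M0=0, M1=-4335/428, M2=750/107, M3=-723/428, M4=-2541/428, M5=0
seg 0: a=-5, c=M0/2=0, d=(M1−M0)/(6·1)=-1445/856, b=Δ0−h0·(2M0+M1)/6=9149/856
seg 1: a=4, c=M1/2=-4335/856, d=(M2−M1)/(6·3)=815/856, b=Δ1−h1·(2M1+M2)/6=2407/428
seg 2: a=1, c=M2/2=375/107, d=(M3−M2)/(6·1)=-1241/856, b=Δ2−h2·(2M2+M3)/6=809/856
seg 3: a=4, c=M3/2=-723/856, d=(M4−M3)/(6·2)=-303/856, b=Δ3−h3·(2M3+M4)/6=1543/428
seg 4: a=5, c=M4/2=-2541/856, d=(M5−M4)/(6·1)=847/856, b=Δ4−h4·(2M4+M5)/6=-1721/428
t_q=17/4 → seg 2, τ=1/4; S=1+809/856·τ+375/107·τ²+-1241/856·τ³=78487/54784

  seg 0: a=-5 b=9149/856 c=0 d=-1445/856
  seg 1: a=4 b=2407/428 c=-4335/856 d=815/856
  seg 2: a=1 b=809/856 c=375/107 d=-1241/856
  seg 3: a=4 b=1543/428 c=-723/856 d=-303/856
  seg 4: a=5 b=-1721/428 c=-2541/856 d=847/856
S(17/4) = 78487/54784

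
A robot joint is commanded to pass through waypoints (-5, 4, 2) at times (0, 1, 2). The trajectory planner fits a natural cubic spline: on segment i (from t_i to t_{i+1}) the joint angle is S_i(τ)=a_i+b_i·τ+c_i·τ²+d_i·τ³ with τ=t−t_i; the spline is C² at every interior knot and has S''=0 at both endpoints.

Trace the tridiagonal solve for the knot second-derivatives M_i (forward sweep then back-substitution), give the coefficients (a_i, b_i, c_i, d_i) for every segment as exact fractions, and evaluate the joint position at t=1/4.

  seg 0: a=-5 b=47/4 c=0 d=-11/4
  seg 1: a=4 b=7/2 c=-33/4 d=11/4
S(1/4) = -539/256

Δ: Δ0=9, Δ1=-2
row 1: diag=4, rhs=-66; c'=1/4, d'=-33/2
back: M1=-33/2
M: M0=0, M1=-33/2, M2=0
seg 0: a=-5, c=M0/2=0, d=(M1−M0)/(6·1)=-11/4, b=Δ0−h0·(2M0+M1)/6=47/4
seg 1: a=4, c=M1/2=-33/4, d=(M2−M1)/(6·1)=11/4, b=Δ1−h1·(2M1+M2)/6=7/2
t_q=1/4 → seg 0, τ=1/4; S=-5+47/4·τ+0·τ²+-11/4·τ³=-539/256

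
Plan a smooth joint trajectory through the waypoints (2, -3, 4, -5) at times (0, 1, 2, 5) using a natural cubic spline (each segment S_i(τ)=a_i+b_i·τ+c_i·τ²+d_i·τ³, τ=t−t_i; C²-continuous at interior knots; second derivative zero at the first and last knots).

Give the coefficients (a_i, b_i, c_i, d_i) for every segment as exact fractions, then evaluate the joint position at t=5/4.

Δ: Δ0=-5, Δ1=7, Δ2=-3
row 1: diag=4, rhs=72; c'=1/4, d'=18
row 2: denom=8−1·1/4=31/4; d'=(-60−1·18)/(31/4)=-312/31
back: M2=-312/31
back: M1=18−1/4·-312/31=636/31
M: M0=0, M1=636/31, M2=-312/31, M3=0
seg 0: a=2, c=M0/2=0, d=(M1−M0)/(6·1)=106/31, b=Δ0−h0·(2M0+M1)/6=-261/31
seg 1: a=-3, c=M1/2=318/31, d=(M2−M1)/(6·1)=-158/31, b=Δ1−h1·(2M1+M2)/6=57/31
seg 2: a=4, c=M2/2=-156/31, d=(M3−M2)/(6·3)=52/93, b=Δ2−h2·(2M2+M3)/6=219/31
t_q=5/4 → seg 1, τ=1/4; S=-3+57/31·τ+318/31·τ²+-158/31·τ³=-1963/992

  seg 0: a=2 b=-261/31 c=0 d=106/31
  seg 1: a=-3 b=57/31 c=318/31 d=-158/31
  seg 2: a=4 b=219/31 c=-156/31 d=52/93
S(5/4) = -1963/992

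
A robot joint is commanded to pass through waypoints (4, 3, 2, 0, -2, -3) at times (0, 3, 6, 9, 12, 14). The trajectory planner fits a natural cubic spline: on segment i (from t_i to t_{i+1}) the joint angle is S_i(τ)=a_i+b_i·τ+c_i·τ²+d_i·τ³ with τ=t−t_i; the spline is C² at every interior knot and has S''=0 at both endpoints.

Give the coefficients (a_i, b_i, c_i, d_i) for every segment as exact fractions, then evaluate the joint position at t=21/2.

Δ: Δ0=-1/3, Δ1=-1/3, Δ2=-2/3, Δ3=-2/3, Δ4=-1/2
row 1: diag=12, rhs=0; c'=1/4, d'=0
row 2: denom=12−3·1/4=45/4; d'=(-2−3·0)/(45/4)=-8/45
row 3: denom=12−3·4/15=56/5; d'=(0−3·-8/45)/(56/5)=1/21
row 4: denom=10−3·15/56=515/56; d'=(1−3·1/21)/(515/56)=48/515
back: M4=48/515
back: M3=1/21−15/56·48/515=7/309
back: M2=-8/45−4/15·7/309=-284/1545
back: M1=0−1/4·-284/1545=71/1545
M: M0=0, M1=71/1545, M2=-284/1545, M3=7/309, M4=48/515, M5=0
seg 0: a=4, c=M0/2=0, d=(M1−M0)/(6·3)=71/27810, b=Δ0−h0·(2M0+M1)/6=-367/1030
seg 1: a=3, c=M1/2=71/3090, d=(M2−M1)/(6·3)=-71/5562, b=Δ1−h1·(2M1+M2)/6=-148/515
seg 2: a=2, c=M2/2=-142/1545, d=(M3−M2)/(6·3)=319/27810, b=Δ2−h2·(2M2+M3)/6=-509/1030
seg 3: a=0, c=M3/2=7/618, d=(M4−M3)/(6·3)=109/27810, b=Δ3−h3·(2M3+M4)/6=-379/515
seg 4: a=-2, c=M4/2=24/515, d=(M5−M4)/(6·2)=-4/515, b=Δ4−h4·(2M4+M5)/6=-579/1030
t_q=21/2 → seg 3, τ=3/2; S=0+-379/515·τ+7/618·τ²+109/27810·τ³=-8777/8240

  seg 0: a=4 b=-367/1030 c=0 d=71/27810
  seg 1: a=3 b=-148/515 c=71/3090 d=-71/5562
  seg 2: a=2 b=-509/1030 c=-142/1545 d=319/27810
  seg 3: a=0 b=-379/515 c=7/618 d=109/27810
  seg 4: a=-2 b=-579/1030 c=24/515 d=-4/515
S(21/2) = -8777/8240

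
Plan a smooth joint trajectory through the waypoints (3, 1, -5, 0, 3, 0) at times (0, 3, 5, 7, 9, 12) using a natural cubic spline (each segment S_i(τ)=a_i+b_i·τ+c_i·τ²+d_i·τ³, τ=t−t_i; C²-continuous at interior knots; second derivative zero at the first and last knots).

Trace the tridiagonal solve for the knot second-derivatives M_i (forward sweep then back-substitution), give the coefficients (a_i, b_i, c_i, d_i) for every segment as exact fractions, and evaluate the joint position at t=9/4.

Δ: Δ0=-2/3, Δ1=-3, Δ2=5/2, Δ3=3/2, Δ4=-1
row 1: diag=10, rhs=-14; c'=1/5, d'=-7/5
row 2: denom=8−2·1/5=38/5; d'=(33−2·-7/5)/(38/5)=179/38
row 3: denom=8−2·5/19=142/19; d'=(-6−2·179/38)/(142/19)=-293/142
row 4: denom=10−2·19/71=672/71; d'=(-15−2·-293/142)/(672/71)=-193/168
back: M4=-193/168
back: M3=-293/142−19/71·-193/168=-295/168
back: M2=179/38−5/19·-295/168=869/168
back: M1=-7/5−1/5·869/168=-409/168
M: M0=0, M1=-409/168, M2=869/168, M3=-295/168, M4=-193/168, M5=0
seg 0: a=3, c=M0/2=0, d=(M1−M0)/(6·3)=-409/3024, b=Δ0−h0·(2M0+M1)/6=185/336
seg 1: a=1, c=M1/2=-409/336, d=(M2−M1)/(6·2)=71/112, b=Δ1−h1·(2M1+M2)/6=-521/168
seg 2: a=-5, c=M2/2=869/336, d=(M3−M2)/(6·2)=-97/168, b=Δ2−h2·(2M2+M3)/6=-61/168
seg 3: a=0, c=M3/2=-295/336, d=(M4−M3)/(6·2)=17/336, b=Δ3−h3·(2M3+M4)/6=171/56
seg 4: a=3, c=M4/2=-193/336, d=(M5−M4)/(6·3)=193/3024, b=Δ4−h4·(2M4+M5)/6=25/168
t_q=9/4 → seg 0, τ=9/4; S=3+185/336·τ+0·τ²+-409/3024·τ³=2763/1024

  seg 0: a=3 b=185/336 c=0 d=-409/3024
  seg 1: a=1 b=-521/168 c=-409/336 d=71/112
  seg 2: a=-5 b=-61/168 c=869/336 d=-97/168
  seg 3: a=0 b=171/56 c=-295/336 d=17/336
  seg 4: a=3 b=25/168 c=-193/336 d=193/3024
S(9/4) = 2763/1024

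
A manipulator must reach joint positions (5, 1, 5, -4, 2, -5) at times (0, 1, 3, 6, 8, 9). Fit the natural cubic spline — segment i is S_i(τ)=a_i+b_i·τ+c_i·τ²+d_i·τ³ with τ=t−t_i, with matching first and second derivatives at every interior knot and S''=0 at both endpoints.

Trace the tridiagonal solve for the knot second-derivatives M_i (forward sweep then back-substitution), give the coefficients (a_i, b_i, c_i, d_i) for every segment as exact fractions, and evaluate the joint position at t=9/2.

Δ: Δ0=-4, Δ1=2, Δ2=-3, Δ3=3, Δ4=-7
row 1: diag=6, rhs=36; c'=1/3, d'=6
row 2: denom=10−2·1/3=28/3; d'=(-30−2·6)/(28/3)=-9/2
row 3: denom=10−3·9/28=253/28; d'=(36−3·-9/2)/(253/28)=126/23
row 4: denom=6−2·56/253=1406/253; d'=(-60−2·126/23)/(1406/253)=-8976/703
back: M4=-8976/703
back: M3=126/23−56/253·-8976/703=5838/703
back: M2=-9/2−9/28·5838/703=-5040/703
back: M1=6−1/3·-5040/703=5898/703
M: M0=0, M1=5898/703, M2=-5040/703, M3=5838/703, M4=-8976/703, M5=0
seg 0: a=5, c=M0/2=0, d=(M1−M0)/(6·1)=983/703, b=Δ0−h0·(2M0+M1)/6=-3795/703
seg 1: a=1, c=M1/2=2949/703, d=(M2−M1)/(6·2)=-1823/1406, b=Δ1−h1·(2M1+M2)/6=-846/703
seg 2: a=5, c=M2/2=-2520/703, d=(M3−M2)/(6·3)=49/57, b=Δ2−h2·(2M2+M3)/6=12/703
seg 3: a=-4, c=M3/2=2919/703, d=(M4−M3)/(6·2)=-2469/1406, b=Δ3−h3·(2M3+M4)/6=1209/703
seg 4: a=2, c=M4/2=-4488/703, d=(M5−M4)/(6·1)=1496/703, b=Δ4−h4·(2M4+M5)/6=-1929/703
t_q=9/2 → seg 2, τ=3/2; S=5+12/703·τ+-2520/703·τ²+49/57·τ³=-41/296

  seg 0: a=5 b=-3795/703 c=0 d=983/703
  seg 1: a=1 b=-846/703 c=2949/703 d=-1823/1406
  seg 2: a=5 b=12/703 c=-2520/703 d=49/57
  seg 3: a=-4 b=1209/703 c=2919/703 d=-2469/1406
  seg 4: a=2 b=-1929/703 c=-4488/703 d=1496/703
S(9/2) = -41/296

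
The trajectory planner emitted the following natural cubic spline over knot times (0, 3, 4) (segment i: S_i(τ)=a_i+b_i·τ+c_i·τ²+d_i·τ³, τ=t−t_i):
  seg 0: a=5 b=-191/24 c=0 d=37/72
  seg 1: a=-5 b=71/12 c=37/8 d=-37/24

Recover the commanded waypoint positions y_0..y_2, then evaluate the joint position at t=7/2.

y_0=5 y_1=-5 y_2=4
S(7/2) = -69/64

y_0 = S_0(0) = a_0 = 5
y_1 = S_1(0) = a_1 = -5
y_2 = S_1(1) = 4
t_q=7/2 is in segment 1 (τ=1/2); S_1(τ)=-69/64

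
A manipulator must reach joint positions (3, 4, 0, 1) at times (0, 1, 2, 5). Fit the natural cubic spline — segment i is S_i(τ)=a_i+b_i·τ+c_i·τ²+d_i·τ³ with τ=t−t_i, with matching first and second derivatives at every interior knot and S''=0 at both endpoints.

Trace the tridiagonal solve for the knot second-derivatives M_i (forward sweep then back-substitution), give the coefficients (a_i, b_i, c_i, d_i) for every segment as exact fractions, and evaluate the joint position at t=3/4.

  seg 0: a=3 b=226/93 c=0 d=-133/93
  seg 1: a=4 b=-173/93 c=-133/31 d=200/93
  seg 2: a=0 b=-371/93 c=67/31 d=-67/279
S(3/4) = 8371/1984

Δ: Δ0=1, Δ1=-4, Δ2=1/3
row 1: diag=4, rhs=-30; c'=1/4, d'=-15/2
row 2: denom=8−1·1/4=31/4; d'=(26−1·-15/2)/(31/4)=134/31
back: M2=134/31
back: M1=-15/2−1/4·134/31=-266/31
M: M0=0, M1=-266/31, M2=134/31, M3=0
seg 0: a=3, c=M0/2=0, d=(M1−M0)/(6·1)=-133/93, b=Δ0−h0·(2M0+M1)/6=226/93
seg 1: a=4, c=M1/2=-133/31, d=(M2−M1)/(6·1)=200/93, b=Δ1−h1·(2M1+M2)/6=-173/93
seg 2: a=0, c=M2/2=67/31, d=(M3−M2)/(6·3)=-67/279, b=Δ2−h2·(2M2+M3)/6=-371/93
t_q=3/4 → seg 0, τ=3/4; S=3+226/93·τ+0·τ²+-133/93·τ³=8371/1984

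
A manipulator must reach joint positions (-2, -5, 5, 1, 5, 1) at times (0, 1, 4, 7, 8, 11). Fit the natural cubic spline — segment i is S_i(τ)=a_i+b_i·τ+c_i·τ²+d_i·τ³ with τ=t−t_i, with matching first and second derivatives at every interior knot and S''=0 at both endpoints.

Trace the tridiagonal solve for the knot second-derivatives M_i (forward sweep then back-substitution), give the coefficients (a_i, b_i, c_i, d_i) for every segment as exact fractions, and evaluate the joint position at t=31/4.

Δ: Δ0=-3, Δ1=10/3, Δ2=-4/3, Δ3=4, Δ4=-4/3
row 1: diag=8, rhs=38; c'=3/8, d'=19/4
row 2: denom=12−3·3/8=87/8; d'=(-28−3·19/4)/(87/8)=-338/87
row 3: denom=8−3·8/29=208/29; d'=(32−3·-338/87)/(208/29)=633/104
row 4: denom=8−1·29/208=1635/208; d'=(-32−1·633/104)/(1635/208)=-7922/1635
back: M4=-7922/1635
back: M3=633/104−29/208·-7922/1635=11056/1635
back: M2=-338/87−8/29·11056/1635=-3134/545
back: M1=19/4−3/8·-3134/545=3764/545
M: M0=0, M1=3764/545, M2=-3134/545, M3=11056/1635, M4=-7922/1635, M5=0
seg 0: a=-2, c=M0/2=0, d=(M1−M0)/(6·1)=1882/1635, b=Δ0−h0·(2M0+M1)/6=-6787/1635
seg 1: a=-5, c=M1/2=1882/545, d=(M2−M1)/(6·3)=-3449/4905, b=Δ1−h1·(2M1+M2)/6=-1141/1635
seg 2: a=5, c=M2/2=-1567/545, d=(M3−M2)/(6·3)=10229/14715, b=Δ2−h2·(2M2+M3)/6=1694/1635
seg 3: a=1, c=M3/2=5528/1635, d=(M4−M3)/(6·1)=-3163/1635, b=Δ3−h3·(2M3+M4)/6=835/327
seg 4: a=5, c=M4/2=-3961/1635, d=(M5−M4)/(6·3)=3961/14715, b=Δ4−h4·(2M4+M5)/6=1914/545
t_q=31/4 → seg 3, τ=3/4; S=1+835/327·τ+5528/1635·τ²+-3163/1635·τ³=139549/34880

  seg 0: a=-2 b=-6787/1635 c=0 d=1882/1635
  seg 1: a=-5 b=-1141/1635 c=1882/545 d=-3449/4905
  seg 2: a=5 b=1694/1635 c=-1567/545 d=10229/14715
  seg 3: a=1 b=835/327 c=5528/1635 d=-3163/1635
  seg 4: a=5 b=1914/545 c=-3961/1635 d=3961/14715
S(31/4) = 139549/34880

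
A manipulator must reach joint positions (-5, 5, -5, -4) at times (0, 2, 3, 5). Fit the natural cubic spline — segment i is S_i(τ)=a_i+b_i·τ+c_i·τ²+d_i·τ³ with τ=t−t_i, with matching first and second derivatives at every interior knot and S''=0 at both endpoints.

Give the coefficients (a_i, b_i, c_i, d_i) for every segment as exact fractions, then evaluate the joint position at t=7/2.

Δ: Δ0=5, Δ1=-10, Δ2=1/2
row 1: diag=6, rhs=-90; c'=1/6, d'=-15
row 2: denom=6−1·1/6=35/6; d'=(63−1·-15)/(35/6)=468/35
back: M2=468/35
back: M1=-15−1/6·468/35=-603/35
M: M0=0, M1=-603/35, M2=468/35, M3=0
seg 0: a=-5, c=M0/2=0, d=(M1−M0)/(6·2)=-201/140, b=Δ0−h0·(2M0+M1)/6=376/35
seg 1: a=5, c=M1/2=-603/70, d=(M2−M1)/(6·1)=51/10, b=Δ1−h1·(2M1+M2)/6=-227/35
seg 2: a=-5, c=M2/2=234/35, d=(M3−M2)/(6·2)=-39/35, b=Δ2−h2·(2M2+M3)/6=-589/70
t_q=7/2 → seg 2, τ=1/2; S=-5+-589/70·τ+234/35·τ²+-39/35·τ³=-307/40

  seg 0: a=-5 b=376/35 c=0 d=-201/140
  seg 1: a=5 b=-227/35 c=-603/70 d=51/10
  seg 2: a=-5 b=-589/70 c=234/35 d=-39/35
S(7/2) = -307/40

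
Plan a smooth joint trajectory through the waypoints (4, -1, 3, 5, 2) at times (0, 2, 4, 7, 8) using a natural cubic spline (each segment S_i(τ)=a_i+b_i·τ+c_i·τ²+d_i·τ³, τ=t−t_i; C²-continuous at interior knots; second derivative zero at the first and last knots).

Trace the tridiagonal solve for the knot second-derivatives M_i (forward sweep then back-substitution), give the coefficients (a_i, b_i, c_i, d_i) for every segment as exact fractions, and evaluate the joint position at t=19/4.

Δ: Δ0=-5/2, Δ1=2, Δ2=2/3, Δ3=-3
row 1: diag=8, rhs=27; c'=1/4, d'=27/8
row 2: denom=10−2·1/4=19/2; d'=(-8−2·27/8)/(19/2)=-59/38
row 3: denom=8−3·6/19=134/19; d'=(-22−3·-59/38)/(134/19)=-659/268
back: M3=-659/268
back: M2=-59/38−6/19·-659/268=-52/67
back: M1=27/8−1/4·-52/67=1913/536
M: M0=0, M1=1913/536, M2=-52/67, M3=-659/268, M4=0
seg 0: a=4, c=M0/2=0, d=(M1−M0)/(6·2)=1913/6432, b=Δ0−h0·(2M0+M1)/6=-5933/1608
seg 1: a=-1, c=M1/2=1913/1072, d=(M2−M1)/(6·2)=-2329/6432, b=Δ1−h1·(2M1+M2)/6=-97/804
seg 2: a=3, c=M2/2=-26/67, d=(M3−M2)/(6·3)=-451/4824, b=Δ2−h2·(2M2+M3)/6=4297/1608
seg 3: a=5, c=M3/2=-659/536, d=(M4−M3)/(6·1)=659/1608, b=Δ3−h3·(2M3+M4)/6=-1753/804
t_q=19/4 → seg 2, τ=3/4; S=3+4297/1608·τ+-26/67·τ²+-451/4824·τ³=162823/34304

  seg 0: a=4 b=-5933/1608 c=0 d=1913/6432
  seg 1: a=-1 b=-97/804 c=1913/1072 d=-2329/6432
  seg 2: a=3 b=4297/1608 c=-26/67 d=-451/4824
  seg 3: a=5 b=-1753/804 c=-659/536 d=659/1608
S(19/4) = 162823/34304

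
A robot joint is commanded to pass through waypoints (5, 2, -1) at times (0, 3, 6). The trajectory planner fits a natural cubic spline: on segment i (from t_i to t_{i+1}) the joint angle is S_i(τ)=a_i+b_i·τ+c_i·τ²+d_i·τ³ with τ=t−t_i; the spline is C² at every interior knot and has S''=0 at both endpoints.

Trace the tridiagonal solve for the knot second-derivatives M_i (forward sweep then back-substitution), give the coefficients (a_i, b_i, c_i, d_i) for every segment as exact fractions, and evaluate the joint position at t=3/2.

Δ: Δ0=-1, Δ1=-1
row 1: diag=12, rhs=0; c'=1/4, d'=0
back: M1=0
M: M0=0, M1=0, M2=0
seg 0: a=5, c=M0/2=0, d=(M1−M0)/(6·3)=0, b=Δ0−h0·(2M0+M1)/6=-1
seg 1: a=2, c=M1/2=0, d=(M2−M1)/(6·3)=0, b=Δ1−h1·(2M1+M2)/6=-1
t_q=3/2 → seg 0, τ=3/2; S=5+-1·τ+0·τ²+0·τ³=7/2

  seg 0: a=5 b=-1 c=0 d=0
  seg 1: a=2 b=-1 c=0 d=0
S(3/2) = 7/2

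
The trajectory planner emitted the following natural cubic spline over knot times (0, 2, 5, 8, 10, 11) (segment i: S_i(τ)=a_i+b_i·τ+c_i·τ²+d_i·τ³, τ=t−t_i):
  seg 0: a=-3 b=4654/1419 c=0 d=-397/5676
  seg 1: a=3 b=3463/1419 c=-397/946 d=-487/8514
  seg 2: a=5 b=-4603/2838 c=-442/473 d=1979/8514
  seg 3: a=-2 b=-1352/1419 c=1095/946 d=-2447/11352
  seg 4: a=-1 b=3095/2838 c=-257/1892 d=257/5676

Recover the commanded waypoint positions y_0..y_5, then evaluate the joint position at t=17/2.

y_0=-3 y_1=3 y_2=5 y_3=-2 y_4=-1 y_5=0
S(17/2) = -67021/30272

y_0 = S_0(0) = a_0 = -3
y_1 = S_1(0) = a_1 = 3
y_2 = S_2(0) = a_2 = 5
y_3 = S_3(0) = a_3 = -2
y_4 = S_4(0) = a_4 = -1
y_5 = S_4(1) = 0
t_q=17/2 is in segment 3 (τ=1/2); S_3(τ)=-67021/30272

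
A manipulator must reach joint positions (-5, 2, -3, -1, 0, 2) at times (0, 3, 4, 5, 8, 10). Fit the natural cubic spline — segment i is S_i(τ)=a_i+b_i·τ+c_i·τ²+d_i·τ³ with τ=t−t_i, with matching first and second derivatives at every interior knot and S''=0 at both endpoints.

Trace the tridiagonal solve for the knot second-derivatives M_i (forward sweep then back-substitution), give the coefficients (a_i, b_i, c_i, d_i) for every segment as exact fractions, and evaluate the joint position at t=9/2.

  seg 0: a=-5 b=124/21 c=0 d=-25/63
  seg 1: a=2 b=-101/21 c=-25/7 d=71/21
  seg 2: a=-3 b=-38/21 c=46/7 d=-58/21
  seg 3: a=-1 b=64/21 c=-12/7 d=17/63
  seg 4: a=0 b=1/21 c=5/7 d=-5/42
S(9/2) = -73/28

Δ: Δ0=7/3, Δ1=-5, Δ2=2, Δ3=1/3, Δ4=1
row 1: diag=8, rhs=-44; c'=1/8, d'=-11/2
row 2: denom=4−1·1/8=31/8; d'=(42−1·-11/2)/(31/8)=380/31
row 3: denom=8−1·8/31=240/31; d'=(-10−1·380/31)/(240/31)=-23/8
row 4: denom=10−3·31/80=707/80; d'=(4−3·-23/8)/(707/80)=10/7
back: M4=10/7
back: M3=-23/8−31/80·10/7=-24/7
back: M2=380/31−8/31·-24/7=92/7
back: M1=-11/2−1/8·92/7=-50/7
M: M0=0, M1=-50/7, M2=92/7, M3=-24/7, M4=10/7, M5=0
seg 0: a=-5, c=M0/2=0, d=(M1−M0)/(6·3)=-25/63, b=Δ0−h0·(2M0+M1)/6=124/21
seg 1: a=2, c=M1/2=-25/7, d=(M2−M1)/(6·1)=71/21, b=Δ1−h1·(2M1+M2)/6=-101/21
seg 2: a=-3, c=M2/2=46/7, d=(M3−M2)/(6·1)=-58/21, b=Δ2−h2·(2M2+M3)/6=-38/21
seg 3: a=-1, c=M3/2=-12/7, d=(M4−M3)/(6·3)=17/63, b=Δ3−h3·(2M3+M4)/6=64/21
seg 4: a=0, c=M4/2=5/7, d=(M5−M4)/(6·2)=-5/42, b=Δ4−h4·(2M4+M5)/6=1/21
t_q=9/2 → seg 2, τ=1/2; S=-3+-38/21·τ+46/7·τ²+-58/21·τ³=-73/28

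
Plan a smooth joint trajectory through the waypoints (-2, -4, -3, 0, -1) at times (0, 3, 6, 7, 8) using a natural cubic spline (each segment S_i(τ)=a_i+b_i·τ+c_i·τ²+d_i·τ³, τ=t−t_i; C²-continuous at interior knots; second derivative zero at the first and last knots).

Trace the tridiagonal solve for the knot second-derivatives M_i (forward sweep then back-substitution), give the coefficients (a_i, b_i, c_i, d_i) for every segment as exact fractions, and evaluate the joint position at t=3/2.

  seg 0: a=-2 b=-185/336 c=0 d=-13/1008
  seg 1: a=-4 b=-151/168 c=-13/112 d=59/336
  seg 2: a=-3 b=151/48 c=41/28 d=-541/336
  seg 3: a=0 b=209/168 c=-377/112 d=377/336
S(3/2) = -2571/896

Δ: Δ0=-2/3, Δ1=1/3, Δ2=3, Δ3=-1
row 1: diag=12, rhs=6; c'=1/4, d'=1/2
row 2: denom=8−3·1/4=29/4; d'=(16−3·1/2)/(29/4)=2
row 3: denom=4−1·4/29=112/29; d'=(-24−1·2)/(112/29)=-377/56
back: M3=-377/56
back: M2=2−4/29·-377/56=41/14
back: M1=1/2−1/4·41/14=-13/56
M: M0=0, M1=-13/56, M2=41/14, M3=-377/56, M4=0
seg 0: a=-2, c=M0/2=0, d=(M1−M0)/(6·3)=-13/1008, b=Δ0−h0·(2M0+M1)/6=-185/336
seg 1: a=-4, c=M1/2=-13/112, d=(M2−M1)/(6·3)=59/336, b=Δ1−h1·(2M1+M2)/6=-151/168
seg 2: a=-3, c=M2/2=41/28, d=(M3−M2)/(6·1)=-541/336, b=Δ2−h2·(2M2+M3)/6=151/48
seg 3: a=0, c=M3/2=-377/112, d=(M4−M3)/(6·1)=377/336, b=Δ3−h3·(2M3+M4)/6=209/168
t_q=3/2 → seg 0, τ=3/2; S=-2+-185/336·τ+0·τ²+-13/1008·τ³=-2571/896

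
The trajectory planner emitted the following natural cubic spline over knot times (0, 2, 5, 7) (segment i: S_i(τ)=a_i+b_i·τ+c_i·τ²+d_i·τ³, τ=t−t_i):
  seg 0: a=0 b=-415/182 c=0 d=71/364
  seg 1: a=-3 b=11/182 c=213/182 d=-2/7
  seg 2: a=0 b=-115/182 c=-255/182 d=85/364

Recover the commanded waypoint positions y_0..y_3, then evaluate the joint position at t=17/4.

y_0=0 y_1=-3 y_2=0 y_3=-5
S(17/4) = -141/728

y_0 = S_0(0) = a_0 = 0
y_1 = S_1(0) = a_1 = -3
y_2 = S_2(0) = a_2 = 0
y_3 = S_2(2) = -5
t_q=17/4 is in segment 1 (τ=9/4); S_1(τ)=-141/728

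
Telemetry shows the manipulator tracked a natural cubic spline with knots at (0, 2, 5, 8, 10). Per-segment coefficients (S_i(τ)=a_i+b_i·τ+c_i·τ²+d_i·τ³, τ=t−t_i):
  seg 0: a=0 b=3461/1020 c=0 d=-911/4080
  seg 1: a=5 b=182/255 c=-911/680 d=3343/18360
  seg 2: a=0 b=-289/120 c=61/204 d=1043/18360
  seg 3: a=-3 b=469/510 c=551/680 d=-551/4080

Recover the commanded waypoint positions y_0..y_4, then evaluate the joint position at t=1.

y_0 = S_0(0) = a_0 = 0
y_1 = S_1(0) = a_1 = 5
y_2 = S_2(0) = a_2 = 0
y_3 = S_3(0) = a_3 = -3
y_4 = S_3(2) = 1
t_q=1 is in segment 0 (τ=1); S_0(τ)=4311/1360

y_0=0 y_1=5 y_2=0 y_3=-3 y_4=1
S(1) = 4311/1360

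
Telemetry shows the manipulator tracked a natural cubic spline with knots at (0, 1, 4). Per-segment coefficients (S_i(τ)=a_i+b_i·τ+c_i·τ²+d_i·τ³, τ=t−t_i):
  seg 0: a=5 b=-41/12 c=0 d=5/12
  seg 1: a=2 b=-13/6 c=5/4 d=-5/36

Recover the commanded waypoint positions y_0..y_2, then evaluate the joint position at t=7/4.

y_0=5 y_1=2 y_2=3
S(7/4) = 261/256

y_0 = S_0(0) = a_0 = 5
y_1 = S_1(0) = a_1 = 2
y_2 = S_1(3) = 3
t_q=7/4 is in segment 1 (τ=3/4); S_1(τ)=261/256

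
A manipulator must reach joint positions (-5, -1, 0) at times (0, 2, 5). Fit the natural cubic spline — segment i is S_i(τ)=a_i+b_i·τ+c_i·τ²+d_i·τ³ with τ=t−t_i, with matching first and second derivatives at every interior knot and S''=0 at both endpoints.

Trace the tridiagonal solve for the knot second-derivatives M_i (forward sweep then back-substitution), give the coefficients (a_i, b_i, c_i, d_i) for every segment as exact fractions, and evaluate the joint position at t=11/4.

  seg 0: a=-5 b=7/3 c=0 d=-1/12
  seg 1: a=-1 b=4/3 c=-1/2 d=1/18
S(11/4) = -33/128

Δ: Δ0=2, Δ1=1/3
row 1: diag=10, rhs=-10; c'=3/10, d'=-1
back: M1=-1
M: M0=0, M1=-1, M2=0
seg 0: a=-5, c=M0/2=0, d=(M1−M0)/(6·2)=-1/12, b=Δ0−h0·(2M0+M1)/6=7/3
seg 1: a=-1, c=M1/2=-1/2, d=(M2−M1)/(6·3)=1/18, b=Δ1−h1·(2M1+M2)/6=4/3
t_q=11/4 → seg 1, τ=3/4; S=-1+4/3·τ+-1/2·τ²+1/18·τ³=-33/128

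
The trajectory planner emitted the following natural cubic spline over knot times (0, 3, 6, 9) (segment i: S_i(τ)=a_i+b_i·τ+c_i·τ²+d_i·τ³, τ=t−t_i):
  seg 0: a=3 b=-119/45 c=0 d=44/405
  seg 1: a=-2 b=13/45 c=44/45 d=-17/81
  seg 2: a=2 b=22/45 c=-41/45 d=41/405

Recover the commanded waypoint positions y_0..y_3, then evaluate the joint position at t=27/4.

y_0=3 y_1=-2 y_2=2 y_3=-2
S(27/4) = 607/320

y_0 = S_0(0) = a_0 = 3
y_1 = S_1(0) = a_1 = -2
y_2 = S_2(0) = a_2 = 2
y_3 = S_2(3) = -2
t_q=27/4 is in segment 2 (τ=3/4); S_2(τ)=607/320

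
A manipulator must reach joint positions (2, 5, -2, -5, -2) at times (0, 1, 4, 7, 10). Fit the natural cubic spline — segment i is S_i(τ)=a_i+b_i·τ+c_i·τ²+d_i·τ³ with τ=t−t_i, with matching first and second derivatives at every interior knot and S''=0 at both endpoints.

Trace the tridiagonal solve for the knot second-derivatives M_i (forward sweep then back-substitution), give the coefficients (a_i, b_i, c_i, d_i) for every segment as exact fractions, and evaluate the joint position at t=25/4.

Δ: Δ0=3, Δ1=-7/3, Δ2=-1, Δ3=1
row 1: diag=8, rhs=-32; c'=3/8, d'=-4
row 2: denom=12−3·3/8=87/8; d'=(8−3·-4)/(87/8)=160/87
row 3: denom=12−3·8/29=324/29; d'=(12−3·160/87)/(324/29)=47/81
back: M3=47/81
back: M2=160/87−8/29·47/81=136/81
back: M1=-4−3/8·136/81=-125/27
M: M0=0, M1=-125/27, M2=136/81, M3=47/81, M4=0
seg 0: a=2, c=M0/2=0, d=(M1−M0)/(6·1)=-125/162, b=Δ0−h0·(2M0+M1)/6=611/162
seg 1: a=5, c=M1/2=-125/54, d=(M2−M1)/(6·3)=511/1458, b=Δ1−h1·(2M1+M2)/6=118/81
seg 2: a=-2, c=M2/2=68/81, d=(M3−M2)/(6·3)=-89/1458, b=Δ2−h2·(2M2+M3)/6=-481/162
seg 3: a=-5, c=M3/2=47/162, d=(M4−M3)/(6·3)=-47/1458, b=Δ3−h3·(2M3+M4)/6=34/81
t_q=25/4 → seg 2, τ=9/4; S=-2+-481/162·τ+68/81·τ²+-89/1458·τ³=-5905/1152

  seg 0: a=2 b=611/162 c=0 d=-125/162
  seg 1: a=5 b=118/81 c=-125/54 d=511/1458
  seg 2: a=-2 b=-481/162 c=68/81 d=-89/1458
  seg 3: a=-5 b=34/81 c=47/162 d=-47/1458
S(25/4) = -5905/1152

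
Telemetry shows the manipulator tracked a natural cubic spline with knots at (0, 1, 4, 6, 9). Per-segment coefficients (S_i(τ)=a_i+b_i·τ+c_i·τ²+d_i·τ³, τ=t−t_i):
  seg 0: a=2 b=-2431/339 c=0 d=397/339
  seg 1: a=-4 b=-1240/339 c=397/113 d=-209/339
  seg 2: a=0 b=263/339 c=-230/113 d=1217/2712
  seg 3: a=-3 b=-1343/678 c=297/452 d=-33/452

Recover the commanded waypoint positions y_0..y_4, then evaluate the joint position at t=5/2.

y_0=2 y_1=-4 y_2=0 y_3=-3 y_4=-5
S(5/2) = -3311/904

y_0 = S_0(0) = a_0 = 2
y_1 = S_1(0) = a_1 = -4
y_2 = S_2(0) = a_2 = 0
y_3 = S_3(0) = a_3 = -3
y_4 = S_3(3) = -5
t_q=5/2 is in segment 1 (τ=3/2); S_1(τ)=-3311/904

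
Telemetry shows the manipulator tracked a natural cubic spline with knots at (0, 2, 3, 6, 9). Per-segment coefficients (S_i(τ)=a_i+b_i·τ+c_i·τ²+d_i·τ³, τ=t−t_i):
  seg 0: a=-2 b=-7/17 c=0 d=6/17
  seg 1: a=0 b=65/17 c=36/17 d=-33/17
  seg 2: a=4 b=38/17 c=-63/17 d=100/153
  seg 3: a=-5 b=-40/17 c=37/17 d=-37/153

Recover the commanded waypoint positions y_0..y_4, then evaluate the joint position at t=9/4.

y_0 = S_0(0) = a_0 = -2
y_1 = S_1(0) = a_1 = 0
y_2 = S_2(0) = a_2 = 4
y_3 = S_3(0) = a_3 = -5
y_4 = S_3(3) = 1
t_q=9/4 is in segment 1 (τ=1/4); S_1(τ)=1151/1088

y_0=-2 y_1=0 y_2=4 y_3=-5 y_4=1
S(9/4) = 1151/1088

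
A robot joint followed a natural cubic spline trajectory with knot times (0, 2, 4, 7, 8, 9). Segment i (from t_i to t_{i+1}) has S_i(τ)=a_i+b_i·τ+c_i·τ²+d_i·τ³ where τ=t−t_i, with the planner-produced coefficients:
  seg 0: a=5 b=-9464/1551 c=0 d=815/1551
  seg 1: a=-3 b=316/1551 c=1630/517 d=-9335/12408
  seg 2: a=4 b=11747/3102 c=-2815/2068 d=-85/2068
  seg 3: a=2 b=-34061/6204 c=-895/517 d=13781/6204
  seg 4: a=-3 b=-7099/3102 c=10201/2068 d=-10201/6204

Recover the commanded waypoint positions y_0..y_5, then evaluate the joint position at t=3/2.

y_0=5 y_1=-3 y_2=4 y_3=2 y_4=-3 y_5=-2
S(3/2) = -9841/4136

y_0 = S_0(0) = a_0 = 5
y_1 = S_1(0) = a_1 = -3
y_2 = S_2(0) = a_2 = 4
y_3 = S_3(0) = a_3 = 2
y_4 = S_4(0) = a_4 = -3
y_5 = S_4(1) = -2
t_q=3/2 is in segment 0 (τ=3/2); S_0(τ)=-9841/4136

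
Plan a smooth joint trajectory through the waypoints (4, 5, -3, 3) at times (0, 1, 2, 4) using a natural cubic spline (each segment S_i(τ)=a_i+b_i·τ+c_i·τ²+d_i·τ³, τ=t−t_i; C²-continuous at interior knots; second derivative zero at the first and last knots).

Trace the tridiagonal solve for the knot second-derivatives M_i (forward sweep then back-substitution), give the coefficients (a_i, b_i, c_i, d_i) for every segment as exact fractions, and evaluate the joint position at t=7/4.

Δ: Δ0=1, Δ1=-8, Δ2=3
row 1: diag=4, rhs=-54; c'=1/4, d'=-27/2
row 2: denom=6−1·1/4=23/4; d'=(66−1·-27/2)/(23/4)=318/23
back: M2=318/23
back: M1=-27/2−1/4·318/23=-390/23
M: M0=0, M1=-390/23, M2=318/23, M3=0
seg 0: a=4, c=M0/2=0, d=(M1−M0)/(6·1)=-65/23, b=Δ0−h0·(2M0+M1)/6=88/23
seg 1: a=5, c=M1/2=-195/23, d=(M2−M1)/(6·1)=118/23, b=Δ1−h1·(2M1+M2)/6=-107/23
seg 2: a=-3, c=M2/2=159/23, d=(M3−M2)/(6·2)=-53/46, b=Δ2−h2·(2M2+M3)/6=-143/23
t_q=7/4 → seg 1, τ=3/4; S=5+-107/23·τ+-195/23·τ²+118/23·τ³=-35/32

  seg 0: a=4 b=88/23 c=0 d=-65/23
  seg 1: a=5 b=-107/23 c=-195/23 d=118/23
  seg 2: a=-3 b=-143/23 c=159/23 d=-53/46
S(7/4) = -35/32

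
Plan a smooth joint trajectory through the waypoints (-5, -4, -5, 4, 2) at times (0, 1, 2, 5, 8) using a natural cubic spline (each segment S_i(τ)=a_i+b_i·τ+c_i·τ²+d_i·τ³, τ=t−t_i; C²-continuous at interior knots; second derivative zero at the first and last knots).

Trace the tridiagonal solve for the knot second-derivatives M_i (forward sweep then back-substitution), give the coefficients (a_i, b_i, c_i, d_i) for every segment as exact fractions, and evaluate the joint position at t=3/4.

Δ: Δ0=1, Δ1=-1, Δ2=3, Δ3=-2/3
row 1: diag=4, rhs=-12; c'=1/4, d'=-3
row 2: denom=8−1·1/4=31/4; d'=(24−1·-3)/(31/4)=108/31
row 3: denom=12−3·12/31=336/31; d'=(-22−3·108/31)/(336/31)=-503/168
back: M3=-503/168
back: M2=108/31−12/31·-503/168=65/14
back: M1=-3−1/4·65/14=-233/56
M: M0=0, M1=-233/56, M2=65/14, M3=-503/168, M4=0
seg 0: a=-5, c=M0/2=0, d=(M1−M0)/(6·1)=-233/336, b=Δ0−h0·(2M0+M1)/6=569/336
seg 1: a=-4, c=M1/2=-233/112, d=(M2−M1)/(6·1)=493/336, b=Δ1−h1·(2M1+M2)/6=-65/168
seg 2: a=-5, c=M2/2=65/28, d=(M3−M2)/(6·3)=-1283/3024, b=Δ2−h2·(2M2+M3)/6=-7/48
seg 3: a=4, c=M3/2=-503/336, d=(M4−M3)/(6·3)=503/3024, b=Δ3−h3·(2M3+M4)/6=391/168
t_q=3/4 → seg 0, τ=3/4; S=-5+569/336·τ+0·τ²+-233/336·τ³=-4119/1024

  seg 0: a=-5 b=569/336 c=0 d=-233/336
  seg 1: a=-4 b=-65/168 c=-233/112 d=493/336
  seg 2: a=-5 b=-7/48 c=65/28 d=-1283/3024
  seg 3: a=4 b=391/168 c=-503/336 d=503/3024
S(3/4) = -4119/1024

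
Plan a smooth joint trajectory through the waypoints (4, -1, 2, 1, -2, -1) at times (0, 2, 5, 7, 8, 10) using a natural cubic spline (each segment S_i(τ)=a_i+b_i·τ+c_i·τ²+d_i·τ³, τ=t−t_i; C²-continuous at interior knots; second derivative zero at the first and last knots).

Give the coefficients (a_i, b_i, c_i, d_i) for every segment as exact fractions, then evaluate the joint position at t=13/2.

Δ: Δ0=-5/2, Δ1=1, Δ2=-1/2, Δ3=-3, Δ4=1/2
row 1: diag=10, rhs=21; c'=3/10, d'=21/10
row 2: denom=10−3·3/10=91/10; d'=(-9−3·21/10)/(91/10)=-153/91
row 3: denom=6−2·20/91=506/91; d'=(-15−2·-153/91)/(506/91)=-1059/506
row 4: denom=6−1·91/506=2945/506; d'=(21−1·-1059/506)/(2945/506)=123/31
back: M4=123/31
back: M3=-1059/506−91/506·123/31=-87/31
back: M2=-153/91−20/91·-87/31=-33/31
back: M1=21/10−3/10·-33/31=75/31
M: M0=0, M1=75/31, M2=-33/31, M3=-87/31, M4=123/31, M5=0
seg 0: a=4, c=M0/2=0, d=(M1−M0)/(6·2)=25/124, b=Δ0−h0·(2M0+M1)/6=-205/62
seg 1: a=-1, c=M1/2=75/62, d=(M2−M1)/(6·3)=-6/31, b=Δ1−h1·(2M1+M2)/6=-55/62
seg 2: a=2, c=M2/2=-33/62, d=(M3−M2)/(6·2)=-9/62, b=Δ2−h2·(2M2+M3)/6=71/62
seg 3: a=1, c=M3/2=-87/62, d=(M4−M3)/(6·1)=35/31, b=Δ3−h3·(2M3+M4)/6=-169/62
seg 4: a=-2, c=M4/2=123/62, d=(M5−M4)/(6·2)=-41/124, b=Δ4−h4·(2M4+M5)/6=-133/62
t_q=13/2 → seg 2, τ=3/2; S=2+71/62·τ+-33/62·τ²+-9/62·τ³=1007/496

  seg 0: a=4 b=-205/62 c=0 d=25/124
  seg 1: a=-1 b=-55/62 c=75/62 d=-6/31
  seg 2: a=2 b=71/62 c=-33/62 d=-9/62
  seg 3: a=1 b=-169/62 c=-87/62 d=35/31
  seg 4: a=-2 b=-133/62 c=123/62 d=-41/124
S(13/2) = 1007/496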